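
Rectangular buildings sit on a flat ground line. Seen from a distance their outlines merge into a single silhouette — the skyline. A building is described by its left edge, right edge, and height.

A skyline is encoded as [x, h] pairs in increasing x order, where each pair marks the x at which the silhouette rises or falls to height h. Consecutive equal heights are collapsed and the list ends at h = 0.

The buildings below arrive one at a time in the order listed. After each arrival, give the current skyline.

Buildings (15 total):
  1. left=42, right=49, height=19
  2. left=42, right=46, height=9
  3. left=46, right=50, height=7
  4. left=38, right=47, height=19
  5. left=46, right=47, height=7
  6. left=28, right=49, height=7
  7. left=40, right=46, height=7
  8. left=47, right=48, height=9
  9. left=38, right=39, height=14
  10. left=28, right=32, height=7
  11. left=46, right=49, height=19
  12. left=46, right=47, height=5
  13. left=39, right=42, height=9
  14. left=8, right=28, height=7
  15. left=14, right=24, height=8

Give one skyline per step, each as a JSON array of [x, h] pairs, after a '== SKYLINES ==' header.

== SKYLINES ==
[[42,19],[49,0]]
[[42,19],[49,0]]
[[42,19],[49,7],[50,0]]
[[38,19],[49,7],[50,0]]
[[38,19],[49,7],[50,0]]
[[28,7],[38,19],[49,7],[50,0]]
[[28,7],[38,19],[49,7],[50,0]]
[[28,7],[38,19],[49,7],[50,0]]
[[28,7],[38,19],[49,7],[50,0]]
[[28,7],[38,19],[49,7],[50,0]]
[[28,7],[38,19],[49,7],[50,0]]
[[28,7],[38,19],[49,7],[50,0]]
[[28,7],[38,19],[49,7],[50,0]]
[[8,7],[38,19],[49,7],[50,0]]
[[8,7],[14,8],[24,7],[38,19],[49,7],[50,0]]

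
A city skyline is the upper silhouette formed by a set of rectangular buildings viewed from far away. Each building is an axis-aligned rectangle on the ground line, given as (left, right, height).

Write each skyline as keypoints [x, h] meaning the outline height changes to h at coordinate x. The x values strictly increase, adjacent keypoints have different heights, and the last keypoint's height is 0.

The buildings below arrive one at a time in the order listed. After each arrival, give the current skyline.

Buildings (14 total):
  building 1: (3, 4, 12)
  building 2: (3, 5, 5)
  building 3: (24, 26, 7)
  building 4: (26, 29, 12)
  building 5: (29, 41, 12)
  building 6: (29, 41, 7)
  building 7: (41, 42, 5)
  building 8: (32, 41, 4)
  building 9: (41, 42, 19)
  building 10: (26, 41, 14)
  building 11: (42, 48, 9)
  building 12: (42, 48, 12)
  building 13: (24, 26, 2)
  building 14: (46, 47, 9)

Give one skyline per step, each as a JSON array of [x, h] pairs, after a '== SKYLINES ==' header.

== SKYLINES ==
[[3,12],[4,0]]
[[3,12],[4,5],[5,0]]
[[3,12],[4,5],[5,0],[24,7],[26,0]]
[[3,12],[4,5],[5,0],[24,7],[26,12],[29,0]]
[[3,12],[4,5],[5,0],[24,7],[26,12],[41,0]]
[[3,12],[4,5],[5,0],[24,7],[26,12],[41,0]]
[[3,12],[4,5],[5,0],[24,7],[26,12],[41,5],[42,0]]
[[3,12],[4,5],[5,0],[24,7],[26,12],[41,5],[42,0]]
[[3,12],[4,5],[5,0],[24,7],[26,12],[41,19],[42,0]]
[[3,12],[4,5],[5,0],[24,7],[26,14],[41,19],[42,0]]
[[3,12],[4,5],[5,0],[24,7],[26,14],[41,19],[42,9],[48,0]]
[[3,12],[4,5],[5,0],[24,7],[26,14],[41,19],[42,12],[48,0]]
[[3,12],[4,5],[5,0],[24,7],[26,14],[41,19],[42,12],[48,0]]
[[3,12],[4,5],[5,0],[24,7],[26,14],[41,19],[42,12],[48,0]]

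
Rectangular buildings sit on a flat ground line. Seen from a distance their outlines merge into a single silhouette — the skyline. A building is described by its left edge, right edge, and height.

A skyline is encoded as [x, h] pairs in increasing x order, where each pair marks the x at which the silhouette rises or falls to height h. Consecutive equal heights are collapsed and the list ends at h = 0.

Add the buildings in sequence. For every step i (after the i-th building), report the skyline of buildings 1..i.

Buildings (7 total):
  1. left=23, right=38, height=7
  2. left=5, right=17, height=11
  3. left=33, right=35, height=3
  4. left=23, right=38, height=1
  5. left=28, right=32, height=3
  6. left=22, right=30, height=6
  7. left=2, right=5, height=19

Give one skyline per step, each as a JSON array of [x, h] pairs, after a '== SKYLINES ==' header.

== SKYLINES ==
[[23,7],[38,0]]
[[5,11],[17,0],[23,7],[38,0]]
[[5,11],[17,0],[23,7],[38,0]]
[[5,11],[17,0],[23,7],[38,0]]
[[5,11],[17,0],[23,7],[38,0]]
[[5,11],[17,0],[22,6],[23,7],[38,0]]
[[2,19],[5,11],[17,0],[22,6],[23,7],[38,0]]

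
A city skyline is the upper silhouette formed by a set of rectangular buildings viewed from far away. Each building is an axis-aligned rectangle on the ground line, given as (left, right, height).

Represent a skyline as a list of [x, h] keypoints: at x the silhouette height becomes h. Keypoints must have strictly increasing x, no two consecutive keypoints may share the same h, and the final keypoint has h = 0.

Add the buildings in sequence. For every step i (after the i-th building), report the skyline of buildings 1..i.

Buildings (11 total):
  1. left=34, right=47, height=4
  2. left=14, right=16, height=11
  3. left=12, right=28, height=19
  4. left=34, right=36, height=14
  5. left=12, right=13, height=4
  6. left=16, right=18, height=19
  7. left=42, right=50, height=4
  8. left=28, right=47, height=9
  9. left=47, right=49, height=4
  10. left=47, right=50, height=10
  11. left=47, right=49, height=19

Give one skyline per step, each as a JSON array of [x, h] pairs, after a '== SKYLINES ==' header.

== SKYLINES ==
[[34,4],[47,0]]
[[14,11],[16,0],[34,4],[47,0]]
[[12,19],[28,0],[34,4],[47,0]]
[[12,19],[28,0],[34,14],[36,4],[47,0]]
[[12,19],[28,0],[34,14],[36,4],[47,0]]
[[12,19],[28,0],[34,14],[36,4],[47,0]]
[[12,19],[28,0],[34,14],[36,4],[50,0]]
[[12,19],[28,9],[34,14],[36,9],[47,4],[50,0]]
[[12,19],[28,9],[34,14],[36,9],[47,4],[50,0]]
[[12,19],[28,9],[34,14],[36,9],[47,10],[50,0]]
[[12,19],[28,9],[34,14],[36,9],[47,19],[49,10],[50,0]]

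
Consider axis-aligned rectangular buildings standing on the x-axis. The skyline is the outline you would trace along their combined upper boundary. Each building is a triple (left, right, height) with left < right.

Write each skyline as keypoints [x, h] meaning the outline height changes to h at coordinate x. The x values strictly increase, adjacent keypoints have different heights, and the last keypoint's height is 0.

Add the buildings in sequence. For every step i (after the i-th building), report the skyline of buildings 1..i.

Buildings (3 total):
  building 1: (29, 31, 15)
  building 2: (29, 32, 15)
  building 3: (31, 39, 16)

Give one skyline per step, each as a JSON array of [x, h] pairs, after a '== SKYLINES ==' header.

== SKYLINES ==
[[29,15],[31,0]]
[[29,15],[32,0]]
[[29,15],[31,16],[39,0]]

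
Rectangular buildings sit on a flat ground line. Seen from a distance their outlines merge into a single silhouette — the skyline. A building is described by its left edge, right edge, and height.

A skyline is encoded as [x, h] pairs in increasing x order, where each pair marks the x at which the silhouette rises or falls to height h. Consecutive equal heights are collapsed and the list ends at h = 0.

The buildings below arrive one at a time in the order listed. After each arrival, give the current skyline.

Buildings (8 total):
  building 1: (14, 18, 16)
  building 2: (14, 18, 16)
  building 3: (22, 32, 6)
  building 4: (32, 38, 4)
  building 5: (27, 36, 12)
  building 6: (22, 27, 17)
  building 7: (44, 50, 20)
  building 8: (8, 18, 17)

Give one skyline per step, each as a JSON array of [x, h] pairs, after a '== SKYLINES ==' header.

== SKYLINES ==
[[14,16],[18,0]]
[[14,16],[18,0]]
[[14,16],[18,0],[22,6],[32,0]]
[[14,16],[18,0],[22,6],[32,4],[38,0]]
[[14,16],[18,0],[22,6],[27,12],[36,4],[38,0]]
[[14,16],[18,0],[22,17],[27,12],[36,4],[38,0]]
[[14,16],[18,0],[22,17],[27,12],[36,4],[38,0],[44,20],[50,0]]
[[8,17],[18,0],[22,17],[27,12],[36,4],[38,0],[44,20],[50,0]]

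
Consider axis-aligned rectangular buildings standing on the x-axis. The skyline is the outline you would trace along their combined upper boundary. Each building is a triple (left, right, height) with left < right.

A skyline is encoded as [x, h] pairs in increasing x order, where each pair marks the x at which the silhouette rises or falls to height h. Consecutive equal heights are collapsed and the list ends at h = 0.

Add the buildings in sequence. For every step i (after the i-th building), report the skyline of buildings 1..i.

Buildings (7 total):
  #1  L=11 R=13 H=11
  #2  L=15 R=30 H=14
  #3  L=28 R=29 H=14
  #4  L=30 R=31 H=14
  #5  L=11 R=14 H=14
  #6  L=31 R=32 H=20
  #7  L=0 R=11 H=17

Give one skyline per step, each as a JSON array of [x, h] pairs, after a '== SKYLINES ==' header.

== SKYLINES ==
[[11,11],[13,0]]
[[11,11],[13,0],[15,14],[30,0]]
[[11,11],[13,0],[15,14],[30,0]]
[[11,11],[13,0],[15,14],[31,0]]
[[11,14],[14,0],[15,14],[31,0]]
[[11,14],[14,0],[15,14],[31,20],[32,0]]
[[0,17],[11,14],[14,0],[15,14],[31,20],[32,0]]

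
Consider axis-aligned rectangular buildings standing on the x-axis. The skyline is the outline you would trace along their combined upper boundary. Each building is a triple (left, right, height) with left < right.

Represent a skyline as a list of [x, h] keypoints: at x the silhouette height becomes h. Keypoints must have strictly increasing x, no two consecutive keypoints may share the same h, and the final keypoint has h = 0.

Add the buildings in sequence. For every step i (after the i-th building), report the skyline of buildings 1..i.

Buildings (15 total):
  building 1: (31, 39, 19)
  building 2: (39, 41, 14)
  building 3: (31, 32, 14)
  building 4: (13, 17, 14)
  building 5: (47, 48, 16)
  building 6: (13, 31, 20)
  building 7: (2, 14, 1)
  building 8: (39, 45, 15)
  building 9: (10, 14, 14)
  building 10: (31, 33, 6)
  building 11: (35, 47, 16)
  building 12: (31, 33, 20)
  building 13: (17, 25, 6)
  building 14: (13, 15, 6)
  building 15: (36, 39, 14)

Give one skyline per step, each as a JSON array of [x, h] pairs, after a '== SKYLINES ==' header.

== SKYLINES ==
[[31,19],[39,0]]
[[31,19],[39,14],[41,0]]
[[31,19],[39,14],[41,0]]
[[13,14],[17,0],[31,19],[39,14],[41,0]]
[[13,14],[17,0],[31,19],[39,14],[41,0],[47,16],[48,0]]
[[13,20],[31,19],[39,14],[41,0],[47,16],[48,0]]
[[2,1],[13,20],[31,19],[39,14],[41,0],[47,16],[48,0]]
[[2,1],[13,20],[31,19],[39,15],[45,0],[47,16],[48,0]]
[[2,1],[10,14],[13,20],[31,19],[39,15],[45,0],[47,16],[48,0]]
[[2,1],[10,14],[13,20],[31,19],[39,15],[45,0],[47,16],[48,0]]
[[2,1],[10,14],[13,20],[31,19],[39,16],[48,0]]
[[2,1],[10,14],[13,20],[33,19],[39,16],[48,0]]
[[2,1],[10,14],[13,20],[33,19],[39,16],[48,0]]
[[2,1],[10,14],[13,20],[33,19],[39,16],[48,0]]
[[2,1],[10,14],[13,20],[33,19],[39,16],[48,0]]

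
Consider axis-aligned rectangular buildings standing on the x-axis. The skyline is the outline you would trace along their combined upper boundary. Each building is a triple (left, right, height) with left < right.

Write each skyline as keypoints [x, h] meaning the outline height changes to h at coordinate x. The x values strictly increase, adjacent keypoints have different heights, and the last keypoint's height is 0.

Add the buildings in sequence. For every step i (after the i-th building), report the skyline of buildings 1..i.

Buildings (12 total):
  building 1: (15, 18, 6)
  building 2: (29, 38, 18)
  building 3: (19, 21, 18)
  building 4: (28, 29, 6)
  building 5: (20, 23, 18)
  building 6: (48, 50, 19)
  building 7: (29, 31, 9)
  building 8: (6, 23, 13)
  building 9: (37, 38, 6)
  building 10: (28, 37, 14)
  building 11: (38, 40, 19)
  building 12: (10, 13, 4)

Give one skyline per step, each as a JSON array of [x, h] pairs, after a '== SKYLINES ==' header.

== SKYLINES ==
[[15,6],[18,0]]
[[15,6],[18,0],[29,18],[38,0]]
[[15,6],[18,0],[19,18],[21,0],[29,18],[38,0]]
[[15,6],[18,0],[19,18],[21,0],[28,6],[29,18],[38,0]]
[[15,6],[18,0],[19,18],[23,0],[28,6],[29,18],[38,0]]
[[15,6],[18,0],[19,18],[23,0],[28,6],[29,18],[38,0],[48,19],[50,0]]
[[15,6],[18,0],[19,18],[23,0],[28,6],[29,18],[38,0],[48,19],[50,0]]
[[6,13],[19,18],[23,0],[28,6],[29,18],[38,0],[48,19],[50,0]]
[[6,13],[19,18],[23,0],[28,6],[29,18],[38,0],[48,19],[50,0]]
[[6,13],[19,18],[23,0],[28,14],[29,18],[38,0],[48,19],[50,0]]
[[6,13],[19,18],[23,0],[28,14],[29,18],[38,19],[40,0],[48,19],[50,0]]
[[6,13],[19,18],[23,0],[28,14],[29,18],[38,19],[40,0],[48,19],[50,0]]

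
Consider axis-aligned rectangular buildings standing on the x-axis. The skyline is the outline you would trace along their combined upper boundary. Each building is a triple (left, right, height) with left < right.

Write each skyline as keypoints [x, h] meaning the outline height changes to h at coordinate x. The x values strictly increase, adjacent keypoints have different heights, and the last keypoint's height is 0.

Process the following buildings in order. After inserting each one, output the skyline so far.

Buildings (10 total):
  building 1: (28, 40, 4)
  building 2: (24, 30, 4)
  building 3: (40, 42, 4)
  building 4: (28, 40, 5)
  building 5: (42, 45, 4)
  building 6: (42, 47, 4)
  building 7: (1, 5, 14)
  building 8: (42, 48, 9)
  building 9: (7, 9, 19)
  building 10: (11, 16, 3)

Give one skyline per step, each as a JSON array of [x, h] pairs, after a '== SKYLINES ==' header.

== SKYLINES ==
[[28,4],[40,0]]
[[24,4],[40,0]]
[[24,4],[42,0]]
[[24,4],[28,5],[40,4],[42,0]]
[[24,4],[28,5],[40,4],[45,0]]
[[24,4],[28,5],[40,4],[47,0]]
[[1,14],[5,0],[24,4],[28,5],[40,4],[47,0]]
[[1,14],[5,0],[24,4],[28,5],[40,4],[42,9],[48,0]]
[[1,14],[5,0],[7,19],[9,0],[24,4],[28,5],[40,4],[42,9],[48,0]]
[[1,14],[5,0],[7,19],[9,0],[11,3],[16,0],[24,4],[28,5],[40,4],[42,9],[48,0]]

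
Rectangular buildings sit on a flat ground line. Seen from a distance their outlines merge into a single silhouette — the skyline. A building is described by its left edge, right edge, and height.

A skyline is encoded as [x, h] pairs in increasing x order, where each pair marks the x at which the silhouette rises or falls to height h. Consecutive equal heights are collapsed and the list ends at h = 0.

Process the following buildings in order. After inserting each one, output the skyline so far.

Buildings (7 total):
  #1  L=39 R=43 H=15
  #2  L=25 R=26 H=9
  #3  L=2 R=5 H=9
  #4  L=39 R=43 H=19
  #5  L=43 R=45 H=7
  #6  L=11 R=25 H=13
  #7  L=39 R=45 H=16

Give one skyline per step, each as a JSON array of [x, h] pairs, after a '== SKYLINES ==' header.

== SKYLINES ==
[[39,15],[43,0]]
[[25,9],[26,0],[39,15],[43,0]]
[[2,9],[5,0],[25,9],[26,0],[39,15],[43,0]]
[[2,9],[5,0],[25,9],[26,0],[39,19],[43,0]]
[[2,9],[5,0],[25,9],[26,0],[39,19],[43,7],[45,0]]
[[2,9],[5,0],[11,13],[25,9],[26,0],[39,19],[43,7],[45,0]]
[[2,9],[5,0],[11,13],[25,9],[26,0],[39,19],[43,16],[45,0]]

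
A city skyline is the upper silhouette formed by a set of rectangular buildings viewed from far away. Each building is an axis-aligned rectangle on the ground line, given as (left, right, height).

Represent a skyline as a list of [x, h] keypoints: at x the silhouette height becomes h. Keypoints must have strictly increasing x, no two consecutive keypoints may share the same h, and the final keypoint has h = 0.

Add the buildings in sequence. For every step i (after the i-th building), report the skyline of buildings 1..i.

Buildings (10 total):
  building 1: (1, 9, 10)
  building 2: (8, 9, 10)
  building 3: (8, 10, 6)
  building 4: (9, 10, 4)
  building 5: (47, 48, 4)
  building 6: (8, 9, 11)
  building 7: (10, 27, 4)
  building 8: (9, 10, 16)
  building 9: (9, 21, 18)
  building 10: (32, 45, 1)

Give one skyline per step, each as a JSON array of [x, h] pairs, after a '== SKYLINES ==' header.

== SKYLINES ==
[[1,10],[9,0]]
[[1,10],[9,0]]
[[1,10],[9,6],[10,0]]
[[1,10],[9,6],[10,0]]
[[1,10],[9,6],[10,0],[47,4],[48,0]]
[[1,10],[8,11],[9,6],[10,0],[47,4],[48,0]]
[[1,10],[8,11],[9,6],[10,4],[27,0],[47,4],[48,0]]
[[1,10],[8,11],[9,16],[10,4],[27,0],[47,4],[48,0]]
[[1,10],[8,11],[9,18],[21,4],[27,0],[47,4],[48,0]]
[[1,10],[8,11],[9,18],[21,4],[27,0],[32,1],[45,0],[47,4],[48,0]]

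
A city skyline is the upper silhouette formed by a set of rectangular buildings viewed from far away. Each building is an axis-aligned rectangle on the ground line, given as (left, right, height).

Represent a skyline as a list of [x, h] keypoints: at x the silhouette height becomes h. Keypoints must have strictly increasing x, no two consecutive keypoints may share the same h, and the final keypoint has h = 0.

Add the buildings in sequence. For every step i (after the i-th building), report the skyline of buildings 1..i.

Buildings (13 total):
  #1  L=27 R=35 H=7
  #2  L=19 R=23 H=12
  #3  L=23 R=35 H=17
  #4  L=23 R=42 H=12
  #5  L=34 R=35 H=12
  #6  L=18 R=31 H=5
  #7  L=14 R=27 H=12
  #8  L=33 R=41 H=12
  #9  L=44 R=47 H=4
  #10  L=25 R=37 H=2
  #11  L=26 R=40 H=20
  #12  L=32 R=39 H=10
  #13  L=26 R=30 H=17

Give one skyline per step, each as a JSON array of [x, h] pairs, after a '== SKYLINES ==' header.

== SKYLINES ==
[[27,7],[35,0]]
[[19,12],[23,0],[27,7],[35,0]]
[[19,12],[23,17],[35,0]]
[[19,12],[23,17],[35,12],[42,0]]
[[19,12],[23,17],[35,12],[42,0]]
[[18,5],[19,12],[23,17],[35,12],[42,0]]
[[14,12],[23,17],[35,12],[42,0]]
[[14,12],[23,17],[35,12],[42,0]]
[[14,12],[23,17],[35,12],[42,0],[44,4],[47,0]]
[[14,12],[23,17],[35,12],[42,0],[44,4],[47,0]]
[[14,12],[23,17],[26,20],[40,12],[42,0],[44,4],[47,0]]
[[14,12],[23,17],[26,20],[40,12],[42,0],[44,4],[47,0]]
[[14,12],[23,17],[26,20],[40,12],[42,0],[44,4],[47,0]]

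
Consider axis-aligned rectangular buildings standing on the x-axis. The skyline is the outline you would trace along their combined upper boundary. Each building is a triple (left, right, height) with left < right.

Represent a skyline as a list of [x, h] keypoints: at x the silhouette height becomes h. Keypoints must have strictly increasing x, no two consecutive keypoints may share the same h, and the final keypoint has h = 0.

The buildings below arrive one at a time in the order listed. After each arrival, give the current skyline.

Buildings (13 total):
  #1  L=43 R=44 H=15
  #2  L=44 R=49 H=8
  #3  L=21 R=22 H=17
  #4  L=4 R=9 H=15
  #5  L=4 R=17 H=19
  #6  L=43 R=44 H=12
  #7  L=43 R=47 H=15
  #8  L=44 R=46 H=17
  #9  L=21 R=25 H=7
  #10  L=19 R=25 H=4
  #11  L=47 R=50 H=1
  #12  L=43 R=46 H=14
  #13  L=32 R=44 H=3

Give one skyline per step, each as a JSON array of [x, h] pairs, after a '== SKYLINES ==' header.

== SKYLINES ==
[[43,15],[44,0]]
[[43,15],[44,8],[49,0]]
[[21,17],[22,0],[43,15],[44,8],[49,0]]
[[4,15],[9,0],[21,17],[22,0],[43,15],[44,8],[49,0]]
[[4,19],[17,0],[21,17],[22,0],[43,15],[44,8],[49,0]]
[[4,19],[17,0],[21,17],[22,0],[43,15],[44,8],[49,0]]
[[4,19],[17,0],[21,17],[22,0],[43,15],[47,8],[49,0]]
[[4,19],[17,0],[21,17],[22,0],[43,15],[44,17],[46,15],[47,8],[49,0]]
[[4,19],[17,0],[21,17],[22,7],[25,0],[43,15],[44,17],[46,15],[47,8],[49,0]]
[[4,19],[17,0],[19,4],[21,17],[22,7],[25,0],[43,15],[44,17],[46,15],[47,8],[49,0]]
[[4,19],[17,0],[19,4],[21,17],[22,7],[25,0],[43,15],[44,17],[46,15],[47,8],[49,1],[50,0]]
[[4,19],[17,0],[19,4],[21,17],[22,7],[25,0],[43,15],[44,17],[46,15],[47,8],[49,1],[50,0]]
[[4,19],[17,0],[19,4],[21,17],[22,7],[25,0],[32,3],[43,15],[44,17],[46,15],[47,8],[49,1],[50,0]]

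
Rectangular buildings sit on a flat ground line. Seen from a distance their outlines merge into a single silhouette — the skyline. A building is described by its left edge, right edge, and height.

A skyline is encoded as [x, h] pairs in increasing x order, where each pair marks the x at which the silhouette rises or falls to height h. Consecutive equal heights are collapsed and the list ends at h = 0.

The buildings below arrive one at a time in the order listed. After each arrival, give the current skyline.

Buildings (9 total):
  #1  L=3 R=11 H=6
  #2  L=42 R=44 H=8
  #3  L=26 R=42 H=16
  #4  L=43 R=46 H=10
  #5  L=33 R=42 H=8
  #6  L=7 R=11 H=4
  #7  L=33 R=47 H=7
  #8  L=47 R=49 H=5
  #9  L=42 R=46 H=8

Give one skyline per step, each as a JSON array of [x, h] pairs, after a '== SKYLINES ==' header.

== SKYLINES ==
[[3,6],[11,0]]
[[3,6],[11,0],[42,8],[44,0]]
[[3,6],[11,0],[26,16],[42,8],[44,0]]
[[3,6],[11,0],[26,16],[42,8],[43,10],[46,0]]
[[3,6],[11,0],[26,16],[42,8],[43,10],[46,0]]
[[3,6],[11,0],[26,16],[42,8],[43,10],[46,0]]
[[3,6],[11,0],[26,16],[42,8],[43,10],[46,7],[47,0]]
[[3,6],[11,0],[26,16],[42,8],[43,10],[46,7],[47,5],[49,0]]
[[3,6],[11,0],[26,16],[42,8],[43,10],[46,7],[47,5],[49,0]]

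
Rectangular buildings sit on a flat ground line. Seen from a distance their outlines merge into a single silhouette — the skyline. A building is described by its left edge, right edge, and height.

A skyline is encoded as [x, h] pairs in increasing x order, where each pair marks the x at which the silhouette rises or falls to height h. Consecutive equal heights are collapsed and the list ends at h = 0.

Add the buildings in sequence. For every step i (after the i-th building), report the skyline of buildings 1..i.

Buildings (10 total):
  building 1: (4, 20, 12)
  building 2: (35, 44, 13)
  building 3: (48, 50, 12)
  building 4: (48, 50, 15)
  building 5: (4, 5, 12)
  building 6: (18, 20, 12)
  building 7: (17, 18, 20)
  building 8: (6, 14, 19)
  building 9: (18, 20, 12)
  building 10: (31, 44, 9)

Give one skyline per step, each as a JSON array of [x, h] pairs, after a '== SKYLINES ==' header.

== SKYLINES ==
[[4,12],[20,0]]
[[4,12],[20,0],[35,13],[44,0]]
[[4,12],[20,0],[35,13],[44,0],[48,12],[50,0]]
[[4,12],[20,0],[35,13],[44,0],[48,15],[50,0]]
[[4,12],[20,0],[35,13],[44,0],[48,15],[50,0]]
[[4,12],[20,0],[35,13],[44,0],[48,15],[50,0]]
[[4,12],[17,20],[18,12],[20,0],[35,13],[44,0],[48,15],[50,0]]
[[4,12],[6,19],[14,12],[17,20],[18,12],[20,0],[35,13],[44,0],[48,15],[50,0]]
[[4,12],[6,19],[14,12],[17,20],[18,12],[20,0],[35,13],[44,0],[48,15],[50,0]]
[[4,12],[6,19],[14,12],[17,20],[18,12],[20,0],[31,9],[35,13],[44,0],[48,15],[50,0]]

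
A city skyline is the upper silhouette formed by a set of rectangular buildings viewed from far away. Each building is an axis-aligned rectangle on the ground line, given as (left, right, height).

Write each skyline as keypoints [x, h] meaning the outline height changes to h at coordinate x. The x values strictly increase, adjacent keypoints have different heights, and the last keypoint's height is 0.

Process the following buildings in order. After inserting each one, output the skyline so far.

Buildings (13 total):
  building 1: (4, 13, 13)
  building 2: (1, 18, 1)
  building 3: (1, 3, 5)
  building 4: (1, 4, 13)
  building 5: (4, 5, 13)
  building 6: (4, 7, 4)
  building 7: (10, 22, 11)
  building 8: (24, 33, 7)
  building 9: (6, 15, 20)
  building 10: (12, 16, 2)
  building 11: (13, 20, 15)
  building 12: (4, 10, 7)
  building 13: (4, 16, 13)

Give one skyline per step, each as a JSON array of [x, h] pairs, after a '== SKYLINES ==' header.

== SKYLINES ==
[[4,13],[13,0]]
[[1,1],[4,13],[13,1],[18,0]]
[[1,5],[3,1],[4,13],[13,1],[18,0]]
[[1,13],[13,1],[18,0]]
[[1,13],[13,1],[18,0]]
[[1,13],[13,1],[18,0]]
[[1,13],[13,11],[22,0]]
[[1,13],[13,11],[22,0],[24,7],[33,0]]
[[1,13],[6,20],[15,11],[22,0],[24,7],[33,0]]
[[1,13],[6,20],[15,11],[22,0],[24,7],[33,0]]
[[1,13],[6,20],[15,15],[20,11],[22,0],[24,7],[33,0]]
[[1,13],[6,20],[15,15],[20,11],[22,0],[24,7],[33,0]]
[[1,13],[6,20],[15,15],[20,11],[22,0],[24,7],[33,0]]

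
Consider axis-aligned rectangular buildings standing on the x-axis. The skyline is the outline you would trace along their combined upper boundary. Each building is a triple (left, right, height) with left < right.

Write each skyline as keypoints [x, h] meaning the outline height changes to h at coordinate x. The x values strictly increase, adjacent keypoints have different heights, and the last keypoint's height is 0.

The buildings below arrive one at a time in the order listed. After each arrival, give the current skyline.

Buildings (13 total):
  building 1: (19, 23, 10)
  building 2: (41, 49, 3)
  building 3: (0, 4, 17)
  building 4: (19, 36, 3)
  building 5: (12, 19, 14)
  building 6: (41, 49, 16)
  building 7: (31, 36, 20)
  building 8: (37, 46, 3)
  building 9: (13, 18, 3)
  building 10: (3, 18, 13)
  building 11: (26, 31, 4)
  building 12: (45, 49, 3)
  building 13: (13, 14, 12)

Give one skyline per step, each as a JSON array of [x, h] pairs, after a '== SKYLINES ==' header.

== SKYLINES ==
[[19,10],[23,0]]
[[19,10],[23,0],[41,3],[49,0]]
[[0,17],[4,0],[19,10],[23,0],[41,3],[49,0]]
[[0,17],[4,0],[19,10],[23,3],[36,0],[41,3],[49,0]]
[[0,17],[4,0],[12,14],[19,10],[23,3],[36,0],[41,3],[49,0]]
[[0,17],[4,0],[12,14],[19,10],[23,3],[36,0],[41,16],[49,0]]
[[0,17],[4,0],[12,14],[19,10],[23,3],[31,20],[36,0],[41,16],[49,0]]
[[0,17],[4,0],[12,14],[19,10],[23,3],[31,20],[36,0],[37,3],[41,16],[49,0]]
[[0,17],[4,0],[12,14],[19,10],[23,3],[31,20],[36,0],[37,3],[41,16],[49,0]]
[[0,17],[4,13],[12,14],[19,10],[23,3],[31,20],[36,0],[37,3],[41,16],[49,0]]
[[0,17],[4,13],[12,14],[19,10],[23,3],[26,4],[31,20],[36,0],[37,3],[41,16],[49,0]]
[[0,17],[4,13],[12,14],[19,10],[23,3],[26,4],[31,20],[36,0],[37,3],[41,16],[49,0]]
[[0,17],[4,13],[12,14],[19,10],[23,3],[26,4],[31,20],[36,0],[37,3],[41,16],[49,0]]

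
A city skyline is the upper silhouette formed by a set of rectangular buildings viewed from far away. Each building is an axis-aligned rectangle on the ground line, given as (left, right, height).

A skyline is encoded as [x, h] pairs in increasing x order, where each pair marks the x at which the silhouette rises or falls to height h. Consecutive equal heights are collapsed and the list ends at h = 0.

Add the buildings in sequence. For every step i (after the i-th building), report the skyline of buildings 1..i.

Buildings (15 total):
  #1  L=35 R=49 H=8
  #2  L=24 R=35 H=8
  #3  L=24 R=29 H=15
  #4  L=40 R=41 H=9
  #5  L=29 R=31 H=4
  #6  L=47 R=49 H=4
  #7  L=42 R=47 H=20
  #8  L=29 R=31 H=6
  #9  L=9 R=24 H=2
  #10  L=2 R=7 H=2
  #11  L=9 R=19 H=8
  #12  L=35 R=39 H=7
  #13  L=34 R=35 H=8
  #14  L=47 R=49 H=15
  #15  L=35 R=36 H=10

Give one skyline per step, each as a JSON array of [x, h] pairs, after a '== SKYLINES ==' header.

== SKYLINES ==
[[35,8],[49,0]]
[[24,8],[49,0]]
[[24,15],[29,8],[49,0]]
[[24,15],[29,8],[40,9],[41,8],[49,0]]
[[24,15],[29,8],[40,9],[41,8],[49,0]]
[[24,15],[29,8],[40,9],[41,8],[49,0]]
[[24,15],[29,8],[40,9],[41,8],[42,20],[47,8],[49,0]]
[[24,15],[29,8],[40,9],[41,8],[42,20],[47,8],[49,0]]
[[9,2],[24,15],[29,8],[40,9],[41,8],[42,20],[47,8],[49,0]]
[[2,2],[7,0],[9,2],[24,15],[29,8],[40,9],[41,8],[42,20],[47,8],[49,0]]
[[2,2],[7,0],[9,8],[19,2],[24,15],[29,8],[40,9],[41,8],[42,20],[47,8],[49,0]]
[[2,2],[7,0],[9,8],[19,2],[24,15],[29,8],[40,9],[41,8],[42,20],[47,8],[49,0]]
[[2,2],[7,0],[9,8],[19,2],[24,15],[29,8],[40,9],[41,8],[42,20],[47,8],[49,0]]
[[2,2],[7,0],[9,8],[19,2],[24,15],[29,8],[40,9],[41,8],[42,20],[47,15],[49,0]]
[[2,2],[7,0],[9,8],[19,2],[24,15],[29,8],[35,10],[36,8],[40,9],[41,8],[42,20],[47,15],[49,0]]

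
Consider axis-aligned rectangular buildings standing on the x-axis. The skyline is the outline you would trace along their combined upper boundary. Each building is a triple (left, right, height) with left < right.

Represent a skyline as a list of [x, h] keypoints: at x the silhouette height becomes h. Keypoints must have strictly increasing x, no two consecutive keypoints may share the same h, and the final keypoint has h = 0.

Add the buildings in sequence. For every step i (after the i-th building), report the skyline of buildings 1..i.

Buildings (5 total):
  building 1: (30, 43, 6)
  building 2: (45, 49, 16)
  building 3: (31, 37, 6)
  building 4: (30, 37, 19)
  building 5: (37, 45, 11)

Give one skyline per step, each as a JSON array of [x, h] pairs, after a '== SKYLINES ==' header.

== SKYLINES ==
[[30,6],[43,0]]
[[30,6],[43,0],[45,16],[49,0]]
[[30,6],[43,0],[45,16],[49,0]]
[[30,19],[37,6],[43,0],[45,16],[49,0]]
[[30,19],[37,11],[45,16],[49,0]]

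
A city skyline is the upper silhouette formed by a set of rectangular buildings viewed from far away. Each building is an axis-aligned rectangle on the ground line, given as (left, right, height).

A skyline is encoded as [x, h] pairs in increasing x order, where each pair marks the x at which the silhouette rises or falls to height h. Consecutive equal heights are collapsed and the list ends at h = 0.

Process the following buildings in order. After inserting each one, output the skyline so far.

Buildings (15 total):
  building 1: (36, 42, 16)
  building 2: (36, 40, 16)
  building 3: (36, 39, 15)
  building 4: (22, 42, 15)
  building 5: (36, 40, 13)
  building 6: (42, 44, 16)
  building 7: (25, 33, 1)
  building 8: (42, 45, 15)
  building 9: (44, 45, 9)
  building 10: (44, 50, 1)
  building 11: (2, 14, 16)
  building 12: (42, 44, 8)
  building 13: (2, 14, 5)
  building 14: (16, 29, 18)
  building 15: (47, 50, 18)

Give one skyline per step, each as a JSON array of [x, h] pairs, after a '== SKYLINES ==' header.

== SKYLINES ==
[[36,16],[42,0]]
[[36,16],[42,0]]
[[36,16],[42,0]]
[[22,15],[36,16],[42,0]]
[[22,15],[36,16],[42,0]]
[[22,15],[36,16],[44,0]]
[[22,15],[36,16],[44,0]]
[[22,15],[36,16],[44,15],[45,0]]
[[22,15],[36,16],[44,15],[45,0]]
[[22,15],[36,16],[44,15],[45,1],[50,0]]
[[2,16],[14,0],[22,15],[36,16],[44,15],[45,1],[50,0]]
[[2,16],[14,0],[22,15],[36,16],[44,15],[45,1],[50,0]]
[[2,16],[14,0],[22,15],[36,16],[44,15],[45,1],[50,0]]
[[2,16],[14,0],[16,18],[29,15],[36,16],[44,15],[45,1],[50,0]]
[[2,16],[14,0],[16,18],[29,15],[36,16],[44,15],[45,1],[47,18],[50,0]]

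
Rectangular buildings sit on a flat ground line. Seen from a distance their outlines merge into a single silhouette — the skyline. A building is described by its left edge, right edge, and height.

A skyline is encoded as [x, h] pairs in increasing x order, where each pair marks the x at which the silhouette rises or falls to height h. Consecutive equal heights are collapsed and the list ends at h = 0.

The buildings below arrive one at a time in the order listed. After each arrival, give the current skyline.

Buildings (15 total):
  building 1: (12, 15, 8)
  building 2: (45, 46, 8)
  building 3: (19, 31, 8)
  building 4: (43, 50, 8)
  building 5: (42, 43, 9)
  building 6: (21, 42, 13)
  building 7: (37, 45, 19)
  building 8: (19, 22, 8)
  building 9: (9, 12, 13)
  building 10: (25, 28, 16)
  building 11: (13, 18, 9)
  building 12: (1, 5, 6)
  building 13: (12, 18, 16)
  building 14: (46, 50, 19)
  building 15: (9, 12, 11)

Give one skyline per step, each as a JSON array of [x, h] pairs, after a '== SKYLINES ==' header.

== SKYLINES ==
[[12,8],[15,0]]
[[12,8],[15,0],[45,8],[46,0]]
[[12,8],[15,0],[19,8],[31,0],[45,8],[46,0]]
[[12,8],[15,0],[19,8],[31,0],[43,8],[50,0]]
[[12,8],[15,0],[19,8],[31,0],[42,9],[43,8],[50,0]]
[[12,8],[15,0],[19,8],[21,13],[42,9],[43,8],[50,0]]
[[12,8],[15,0],[19,8],[21,13],[37,19],[45,8],[50,0]]
[[12,8],[15,0],[19,8],[21,13],[37,19],[45,8],[50,0]]
[[9,13],[12,8],[15,0],[19,8],[21,13],[37,19],[45,8],[50,0]]
[[9,13],[12,8],[15,0],[19,8],[21,13],[25,16],[28,13],[37,19],[45,8],[50,0]]
[[9,13],[12,8],[13,9],[18,0],[19,8],[21,13],[25,16],[28,13],[37,19],[45,8],[50,0]]
[[1,6],[5,0],[9,13],[12,8],[13,9],[18,0],[19,8],[21,13],[25,16],[28,13],[37,19],[45,8],[50,0]]
[[1,6],[5,0],[9,13],[12,16],[18,0],[19,8],[21,13],[25,16],[28,13],[37,19],[45,8],[50,0]]
[[1,6],[5,0],[9,13],[12,16],[18,0],[19,8],[21,13],[25,16],[28,13],[37,19],[45,8],[46,19],[50,0]]
[[1,6],[5,0],[9,13],[12,16],[18,0],[19,8],[21,13],[25,16],[28,13],[37,19],[45,8],[46,19],[50,0]]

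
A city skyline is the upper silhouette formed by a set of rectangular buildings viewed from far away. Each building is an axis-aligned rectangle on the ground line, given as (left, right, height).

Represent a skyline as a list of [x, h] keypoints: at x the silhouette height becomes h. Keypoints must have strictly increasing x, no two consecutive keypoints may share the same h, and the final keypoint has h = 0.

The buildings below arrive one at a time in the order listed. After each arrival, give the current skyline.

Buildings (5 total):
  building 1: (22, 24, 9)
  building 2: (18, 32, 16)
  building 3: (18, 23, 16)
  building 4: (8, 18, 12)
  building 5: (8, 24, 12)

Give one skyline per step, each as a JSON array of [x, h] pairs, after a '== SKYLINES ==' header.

== SKYLINES ==
[[22,9],[24,0]]
[[18,16],[32,0]]
[[18,16],[32,0]]
[[8,12],[18,16],[32,0]]
[[8,12],[18,16],[32,0]]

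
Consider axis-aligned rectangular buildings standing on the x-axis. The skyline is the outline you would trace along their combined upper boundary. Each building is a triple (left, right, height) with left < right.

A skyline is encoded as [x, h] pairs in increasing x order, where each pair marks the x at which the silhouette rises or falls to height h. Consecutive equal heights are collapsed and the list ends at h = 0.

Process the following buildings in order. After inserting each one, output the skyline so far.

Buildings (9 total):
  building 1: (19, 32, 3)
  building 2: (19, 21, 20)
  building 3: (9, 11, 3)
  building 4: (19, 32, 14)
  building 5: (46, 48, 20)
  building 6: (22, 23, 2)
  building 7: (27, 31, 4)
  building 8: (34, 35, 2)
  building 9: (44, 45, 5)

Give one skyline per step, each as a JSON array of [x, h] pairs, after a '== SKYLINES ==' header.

== SKYLINES ==
[[19,3],[32,0]]
[[19,20],[21,3],[32,0]]
[[9,3],[11,0],[19,20],[21,3],[32,0]]
[[9,3],[11,0],[19,20],[21,14],[32,0]]
[[9,3],[11,0],[19,20],[21,14],[32,0],[46,20],[48,0]]
[[9,3],[11,0],[19,20],[21,14],[32,0],[46,20],[48,0]]
[[9,3],[11,0],[19,20],[21,14],[32,0],[46,20],[48,0]]
[[9,3],[11,0],[19,20],[21,14],[32,0],[34,2],[35,0],[46,20],[48,0]]
[[9,3],[11,0],[19,20],[21,14],[32,0],[34,2],[35,0],[44,5],[45,0],[46,20],[48,0]]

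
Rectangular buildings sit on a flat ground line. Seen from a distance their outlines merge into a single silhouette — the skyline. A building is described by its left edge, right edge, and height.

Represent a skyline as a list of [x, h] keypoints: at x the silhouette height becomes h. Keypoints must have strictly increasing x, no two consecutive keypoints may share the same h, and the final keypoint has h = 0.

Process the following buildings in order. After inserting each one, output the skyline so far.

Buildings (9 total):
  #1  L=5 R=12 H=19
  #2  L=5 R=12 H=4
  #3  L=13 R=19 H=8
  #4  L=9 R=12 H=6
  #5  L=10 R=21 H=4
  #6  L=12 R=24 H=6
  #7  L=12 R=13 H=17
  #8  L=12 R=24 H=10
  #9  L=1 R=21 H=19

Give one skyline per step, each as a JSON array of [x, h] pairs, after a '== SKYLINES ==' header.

== SKYLINES ==
[[5,19],[12,0]]
[[5,19],[12,0]]
[[5,19],[12,0],[13,8],[19,0]]
[[5,19],[12,0],[13,8],[19,0]]
[[5,19],[12,4],[13,8],[19,4],[21,0]]
[[5,19],[12,6],[13,8],[19,6],[24,0]]
[[5,19],[12,17],[13,8],[19,6],[24,0]]
[[5,19],[12,17],[13,10],[24,0]]
[[1,19],[21,10],[24,0]]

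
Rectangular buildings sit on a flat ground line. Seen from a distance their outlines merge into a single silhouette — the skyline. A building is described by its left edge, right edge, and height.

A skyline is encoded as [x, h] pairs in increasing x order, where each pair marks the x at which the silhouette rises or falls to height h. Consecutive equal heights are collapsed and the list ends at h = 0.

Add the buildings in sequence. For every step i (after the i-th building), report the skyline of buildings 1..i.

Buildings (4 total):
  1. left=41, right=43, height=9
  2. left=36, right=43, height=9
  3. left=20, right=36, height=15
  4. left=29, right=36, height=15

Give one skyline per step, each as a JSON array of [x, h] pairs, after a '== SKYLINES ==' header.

== SKYLINES ==
[[41,9],[43,0]]
[[36,9],[43,0]]
[[20,15],[36,9],[43,0]]
[[20,15],[36,9],[43,0]]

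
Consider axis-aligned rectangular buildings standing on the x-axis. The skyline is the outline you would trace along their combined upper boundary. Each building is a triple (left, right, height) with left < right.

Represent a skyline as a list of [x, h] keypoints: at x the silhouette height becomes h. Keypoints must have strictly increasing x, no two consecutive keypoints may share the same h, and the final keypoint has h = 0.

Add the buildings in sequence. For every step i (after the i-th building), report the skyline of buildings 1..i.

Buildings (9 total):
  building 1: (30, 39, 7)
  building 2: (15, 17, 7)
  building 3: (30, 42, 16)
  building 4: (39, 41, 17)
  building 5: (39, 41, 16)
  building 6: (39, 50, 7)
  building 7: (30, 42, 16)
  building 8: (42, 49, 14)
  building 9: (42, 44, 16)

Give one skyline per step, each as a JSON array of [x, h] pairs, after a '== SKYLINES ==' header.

== SKYLINES ==
[[30,7],[39,0]]
[[15,7],[17,0],[30,7],[39,0]]
[[15,7],[17,0],[30,16],[42,0]]
[[15,7],[17,0],[30,16],[39,17],[41,16],[42,0]]
[[15,7],[17,0],[30,16],[39,17],[41,16],[42,0]]
[[15,7],[17,0],[30,16],[39,17],[41,16],[42,7],[50,0]]
[[15,7],[17,0],[30,16],[39,17],[41,16],[42,7],[50,0]]
[[15,7],[17,0],[30,16],[39,17],[41,16],[42,14],[49,7],[50,0]]
[[15,7],[17,0],[30,16],[39,17],[41,16],[44,14],[49,7],[50,0]]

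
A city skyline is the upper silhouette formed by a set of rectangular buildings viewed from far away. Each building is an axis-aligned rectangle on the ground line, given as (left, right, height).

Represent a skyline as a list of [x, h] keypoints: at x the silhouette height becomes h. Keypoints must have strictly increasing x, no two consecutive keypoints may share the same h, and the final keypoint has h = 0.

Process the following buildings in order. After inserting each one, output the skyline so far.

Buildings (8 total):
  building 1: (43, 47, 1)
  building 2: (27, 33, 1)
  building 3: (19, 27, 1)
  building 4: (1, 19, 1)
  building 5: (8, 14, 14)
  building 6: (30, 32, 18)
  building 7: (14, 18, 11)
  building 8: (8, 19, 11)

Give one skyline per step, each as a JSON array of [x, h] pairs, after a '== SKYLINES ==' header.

== SKYLINES ==
[[43,1],[47,0]]
[[27,1],[33,0],[43,1],[47,0]]
[[19,1],[33,0],[43,1],[47,0]]
[[1,1],[33,0],[43,1],[47,0]]
[[1,1],[8,14],[14,1],[33,0],[43,1],[47,0]]
[[1,1],[8,14],[14,1],[30,18],[32,1],[33,0],[43,1],[47,0]]
[[1,1],[8,14],[14,11],[18,1],[30,18],[32,1],[33,0],[43,1],[47,0]]
[[1,1],[8,14],[14,11],[19,1],[30,18],[32,1],[33,0],[43,1],[47,0]]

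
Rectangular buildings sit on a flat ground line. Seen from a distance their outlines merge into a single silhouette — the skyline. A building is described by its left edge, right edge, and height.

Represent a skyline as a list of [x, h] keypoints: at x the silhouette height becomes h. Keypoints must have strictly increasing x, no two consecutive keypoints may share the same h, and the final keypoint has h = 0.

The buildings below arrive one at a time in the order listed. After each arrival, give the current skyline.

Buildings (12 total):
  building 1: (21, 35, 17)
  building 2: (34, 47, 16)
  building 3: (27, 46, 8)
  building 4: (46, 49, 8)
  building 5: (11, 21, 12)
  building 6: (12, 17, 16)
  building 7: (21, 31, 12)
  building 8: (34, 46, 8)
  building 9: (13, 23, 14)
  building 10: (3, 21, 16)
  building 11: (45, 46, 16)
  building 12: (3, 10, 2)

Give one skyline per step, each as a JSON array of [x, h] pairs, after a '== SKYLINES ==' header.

== SKYLINES ==
[[21,17],[35,0]]
[[21,17],[35,16],[47,0]]
[[21,17],[35,16],[47,0]]
[[21,17],[35,16],[47,8],[49,0]]
[[11,12],[21,17],[35,16],[47,8],[49,0]]
[[11,12],[12,16],[17,12],[21,17],[35,16],[47,8],[49,0]]
[[11,12],[12,16],[17,12],[21,17],[35,16],[47,8],[49,0]]
[[11,12],[12,16],[17,12],[21,17],[35,16],[47,8],[49,0]]
[[11,12],[12,16],[17,14],[21,17],[35,16],[47,8],[49,0]]
[[3,16],[21,17],[35,16],[47,8],[49,0]]
[[3,16],[21,17],[35,16],[47,8],[49,0]]
[[3,16],[21,17],[35,16],[47,8],[49,0]]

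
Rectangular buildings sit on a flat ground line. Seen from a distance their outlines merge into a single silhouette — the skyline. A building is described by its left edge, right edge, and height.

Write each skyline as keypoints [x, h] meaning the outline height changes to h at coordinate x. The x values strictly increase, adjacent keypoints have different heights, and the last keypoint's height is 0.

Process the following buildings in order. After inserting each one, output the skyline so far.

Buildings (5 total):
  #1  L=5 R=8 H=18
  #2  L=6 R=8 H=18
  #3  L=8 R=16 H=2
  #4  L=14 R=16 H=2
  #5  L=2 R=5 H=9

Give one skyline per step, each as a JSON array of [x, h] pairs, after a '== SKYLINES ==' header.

== SKYLINES ==
[[5,18],[8,0]]
[[5,18],[8,0]]
[[5,18],[8,2],[16,0]]
[[5,18],[8,2],[16,0]]
[[2,9],[5,18],[8,2],[16,0]]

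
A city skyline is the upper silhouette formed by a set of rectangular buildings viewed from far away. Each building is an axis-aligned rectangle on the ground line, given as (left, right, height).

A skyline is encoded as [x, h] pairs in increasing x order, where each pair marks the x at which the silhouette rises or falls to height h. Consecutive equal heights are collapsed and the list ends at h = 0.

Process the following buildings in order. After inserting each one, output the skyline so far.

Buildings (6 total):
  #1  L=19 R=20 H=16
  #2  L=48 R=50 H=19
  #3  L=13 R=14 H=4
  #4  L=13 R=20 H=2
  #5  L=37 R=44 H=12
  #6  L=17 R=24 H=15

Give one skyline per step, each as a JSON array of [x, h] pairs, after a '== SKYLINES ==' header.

== SKYLINES ==
[[19,16],[20,0]]
[[19,16],[20,0],[48,19],[50,0]]
[[13,4],[14,0],[19,16],[20,0],[48,19],[50,0]]
[[13,4],[14,2],[19,16],[20,0],[48,19],[50,0]]
[[13,4],[14,2],[19,16],[20,0],[37,12],[44,0],[48,19],[50,0]]
[[13,4],[14,2],[17,15],[19,16],[20,15],[24,0],[37,12],[44,0],[48,19],[50,0]]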